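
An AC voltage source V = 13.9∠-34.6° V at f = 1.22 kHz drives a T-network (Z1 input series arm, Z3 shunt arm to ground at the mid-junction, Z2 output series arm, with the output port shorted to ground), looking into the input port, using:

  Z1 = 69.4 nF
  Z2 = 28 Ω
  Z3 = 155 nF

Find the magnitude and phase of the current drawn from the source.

Step 1 — Angular frequency: ω = 2π·f = 2π·1220 = 7665 rad/s.
Step 2 — Component impedances:
  Z1: Z = 1/(jωC) = -j/(ω·C) = 0 - j1880 Ω
  Z2: Z = R = 28 Ω
  Z3: Z = 1/(jωC) = -j/(ω·C) = 0 - j841.6 Ω
Step 3 — With the output port shorted to ground, the output series arm Z2 runs from the junction to ground; the shunt arm Z3 also runs from the junction to ground. They appear in parallel: Z3 || Z2 = 27.97 - j0.9305 Ω.
Step 4 — Series with input arm Z1: Z_in = Z1 + (Z3 || Z2) = 27.97 - j1881 Ω = 1881∠-89.1° Ω.
Step 5 — Source phasor: V = 13.9∠-34.6° V = 11.44 - j7.893 V.
Step 6 — Ohm's law: I = V / Z_total = (11.44 - j7.893) / (27.97 - j1881) = 0.004286 + j0.00602 A.
Step 7 — Convert to polar: |I| = 0.00739 A, ∠I = 54.5°.

I = 0.00739∠54.5° A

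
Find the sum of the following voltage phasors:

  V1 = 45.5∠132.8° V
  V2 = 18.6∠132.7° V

Step 1 — Convert each phasor to rectangular form:
  V1 = 45.5·(cos(132.8°) + j·sin(132.8°)) = -30.91 + j33.38 V
  V2 = 18.6·(cos(132.7°) + j·sin(132.7°)) = -12.61 + j13.67 V
Step 2 — Sum components: V_total = -43.53 + j47.05 V.
Step 3 — Convert to polar: |V_total| = 64.1 V, ∠V_total = 132.8°.

V_total = 64.1∠132.8° V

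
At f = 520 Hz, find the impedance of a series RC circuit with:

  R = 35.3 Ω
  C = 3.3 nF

Step 1 — Angular frequency: ω = 2π·f = 2π·520 = 3267 rad/s.
Step 2 — Component impedances:
  R: Z = R = 35.3 Ω
  C: Z = 1/(jωC) = -j/(ω·C) = 0 - j9.275e+04 Ω
Step 3 — Series combination: Z_total = R + C = 35.3 - j9.275e+04 Ω = 9.275e+04∠-90.0° Ω.

Z = 35.3 - j9.275e+04 Ω = 9.275e+04∠-90.0° Ω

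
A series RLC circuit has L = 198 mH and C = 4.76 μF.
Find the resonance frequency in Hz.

Step 1 — Resonance condition Im(Z)=0 gives ω₀ = 1/√(LC).
Step 2 — ω₀ = 1/√(0.198·4.76e-06) = 1030 rad/s.
Step 3 — f₀ = ω₀/(2π) = 163.9 Hz.

f₀ = 163.9 Hz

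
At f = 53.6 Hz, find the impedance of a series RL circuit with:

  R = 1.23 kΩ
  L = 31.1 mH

Step 1 — Angular frequency: ω = 2π·f = 2π·53.6 = 336.8 rad/s.
Step 2 — Component impedances:
  R: Z = R = 1230 Ω
  L: Z = jωL = j·336.8·0.0311 = 0 + j10.47 Ω
Step 3 — Series combination: Z_total = R + L = 1230 + j10.47 Ω = 1230∠0.5° Ω.

Z = 1230 + j10.47 Ω = 1230∠0.5° Ω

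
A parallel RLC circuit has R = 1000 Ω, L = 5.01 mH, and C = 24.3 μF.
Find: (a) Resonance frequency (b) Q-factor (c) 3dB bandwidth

Step 1 — Resonance: ω₀ = 1/√(LC) = 1/√(0.00501·2.43e-05) = 2866 rad/s.
Step 2 — f₀ = ω₀/(2π) = 456.1 Hz.
Step 3 — Parallel Q: Q = R/(ω₀L) = 1000/(2866·0.00501) = 69.64.
Step 4 — Bandwidth: Δω = ω₀/Q = 41.15 rad/s; BW = Δω/(2π) = 6.55 Hz.

(a) f₀ = 456.1 Hz  (b) Q = 69.64  (c) BW = 6.55 Hz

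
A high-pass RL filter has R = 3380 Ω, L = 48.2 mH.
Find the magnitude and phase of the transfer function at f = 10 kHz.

Step 1 — Angular frequency: ω = 2π·1e+04 = 6.283e+04 rad/s.
Step 2 — Transfer function: H(jω) = jωL/(R + jωL).
Step 3 — Numerator jωL = j·3028; denominator R + jωL = 3380 + j3028.
Step 4 — H = 0.4453 + j0.497.
Step 5 — Magnitude: |H| = 0.6673 (-3.5 dB); phase: φ = 48.1°.

|H| = 0.6673 (-3.5 dB), φ = 48.1°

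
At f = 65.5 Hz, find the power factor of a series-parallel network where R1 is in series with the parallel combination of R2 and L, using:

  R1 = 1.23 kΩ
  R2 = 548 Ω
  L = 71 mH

Step 1 — Angular frequency: ω = 2π·f = 2π·65.5 = 411.5 rad/s.
Step 2 — Component impedances:
  R1: Z = R = 1230 Ω
  R2: Z = R = 548 Ω
  L: Z = jωL = j·411.5·0.071 = 0 + j29.22 Ω
Step 3 — Parallel branch: R2 || L = 1/(1/R2 + 1/L) = 1.554 + j29.14 Ω.
Step 4 — Series with R1: Z_total = R1 + (R2 || L) = 1232 + j29.14 Ω = 1232∠1.4° Ω.
Step 5 — Power factor: PF = cos(φ) = Re(Z)/|Z| = 1231.55/1231.9 = 0.9997.
Step 6 — Type: Im(Z) = 29.14 ⇒ lagging (phase φ = 1.4°).

PF = 0.9997 (lagging, φ = 1.4°)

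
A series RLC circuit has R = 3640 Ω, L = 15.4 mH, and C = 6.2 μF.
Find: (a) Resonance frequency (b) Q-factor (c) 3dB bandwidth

Step 1 — Resonance: ω₀ = 1/√(LC) = 1/√(0.0154·6.2e-06) = 3236 rad/s.
Step 2 — f₀ = ω₀/(2π) = 515.1 Hz.
Step 3 — Series Q: Q = ω₀L/R = 3236·0.0154/3640 = 0.01369.
Step 4 — Bandwidth: Δω = ω₀/Q = 2.364e+05 rad/s; BW = Δω/(2π) = 3.762e+04 Hz.

(a) f₀ = 515.1 Hz  (b) Q = 0.01369  (c) BW = 3.762e+04 Hz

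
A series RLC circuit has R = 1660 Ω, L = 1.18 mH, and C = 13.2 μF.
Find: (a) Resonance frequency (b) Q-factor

Step 1 — Resonance condition Im(Z)=0 gives ω₀ = 1/√(LC).
Step 2 — ω₀ = 1/√(0.00118·1.32e-05) = 8013 rad/s.
Step 3 — f₀ = ω₀/(2π) = 1275 Hz.
Step 4 — Series Q: Q = ω₀L/R = 8013·0.00118/1660 = 0.005696.

(a) f₀ = 1275 Hz  (b) Q = 0.005696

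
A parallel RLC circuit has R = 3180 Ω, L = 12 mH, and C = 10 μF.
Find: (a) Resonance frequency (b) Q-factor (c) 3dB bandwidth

Step 1 — Resonance: ω₀ = 1/√(LC) = 1/√(0.012·1e-05) = 2887 rad/s.
Step 2 — f₀ = ω₀/(2π) = 459.4 Hz.
Step 3 — Parallel Q: Q = R/(ω₀L) = 3180/(2887·0.012) = 91.8.
Step 4 — Bandwidth: Δω = ω₀/Q = 31.45 rad/s; BW = Δω/(2π) = 5.005 Hz.

(a) f₀ = 459.4 Hz  (b) Q = 91.8  (c) BW = 5.005 Hz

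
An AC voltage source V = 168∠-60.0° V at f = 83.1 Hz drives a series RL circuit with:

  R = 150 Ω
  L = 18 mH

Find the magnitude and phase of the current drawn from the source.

Step 1 — Angular frequency: ω = 2π·f = 2π·83.1 = 522.1 rad/s.
Step 2 — Component impedances:
  R: Z = R = 150 Ω
  L: Z = jωL = j·522.1·0.018 = 0 + j9.398 Ω
Step 3 — Series combination: Z_total = R + L = 150 + j9.398 Ω = 150.3∠3.6° Ω.
Step 4 — Source phasor: V = 168∠-60.0° V = 84 - j145.5 V.
Step 5 — Ohm's law: I = V / Z_total = (84 - j145.5) / (150 + j9.398) = 0.4973 - j1.001 A.
Step 6 — Convert to polar: |I| = 1.118 A, ∠I = -63.6°.

I = 1.118∠-63.6° A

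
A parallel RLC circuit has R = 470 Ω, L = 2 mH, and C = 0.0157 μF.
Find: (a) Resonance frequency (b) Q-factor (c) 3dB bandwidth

Step 1 — Resonance: ω₀ = 1/√(LC) = 1/√(0.002·1.57e-08) = 1.785e+05 rad/s.
Step 2 — f₀ = ω₀/(2π) = 2.84e+04 Hz.
Step 3 — Parallel Q: Q = R/(ω₀L) = 470/(1.785e+05·0.002) = 1.317.
Step 4 — Bandwidth: Δω = ω₀/Q = 1.355e+05 rad/s; BW = Δω/(2π) = 2.157e+04 Hz.

(a) f₀ = 2.84e+04 Hz  (b) Q = 1.317  (c) BW = 2.157e+04 Hz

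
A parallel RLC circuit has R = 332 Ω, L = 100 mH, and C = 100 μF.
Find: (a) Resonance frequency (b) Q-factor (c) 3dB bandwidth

Step 1 — Resonance: ω₀ = 1/√(LC) = 1/√(0.1·0.0001) = 316.2 rad/s.
Step 2 — f₀ = ω₀/(2π) = 50.33 Hz.
Step 3 — Parallel Q: Q = R/(ω₀L) = 332/(316.2·0.1) = 10.5.
Step 4 — Bandwidth: Δω = ω₀/Q = 30.12 rad/s; BW = Δω/(2π) = 4.794 Hz.

(a) f₀ = 50.33 Hz  (b) Q = 10.5  (c) BW = 4.794 Hz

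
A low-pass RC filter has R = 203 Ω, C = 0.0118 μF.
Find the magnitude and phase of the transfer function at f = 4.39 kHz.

Step 1 — Angular frequency: ω = 2π·4390 = 2.758e+04 rad/s.
Step 2 — Transfer function: H(jω) = 1/(1 + jωRC).
Step 3 — Denominator: 1 + jωRC = 1 + j·2.758e+04·203·1.18e-08 = 1 + j0.06607.
Step 4 — H = 0.9957 - j0.06579.
Step 5 — Magnitude: |H| = 0.9978 (-0.0 dB); phase: φ = -3.8°.

|H| = 0.9978 (-0.0 dB), φ = -3.8°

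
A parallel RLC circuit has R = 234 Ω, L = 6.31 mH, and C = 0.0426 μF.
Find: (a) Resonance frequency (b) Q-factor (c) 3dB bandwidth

Step 1 — Resonance: ω₀ = 1/√(LC) = 1/√(0.00631·4.26e-08) = 6.099e+04 rad/s.
Step 2 — f₀ = ω₀/(2π) = 9707 Hz.
Step 3 — Parallel Q: Q = R/(ω₀L) = 234/(6.099e+04·0.00631) = 0.608.
Step 4 — Bandwidth: Δω = ω₀/Q = 1.003e+05 rad/s; BW = Δω/(2π) = 1.597e+04 Hz.

(a) f₀ = 9707 Hz  (b) Q = 0.608  (c) BW = 1.597e+04 Hz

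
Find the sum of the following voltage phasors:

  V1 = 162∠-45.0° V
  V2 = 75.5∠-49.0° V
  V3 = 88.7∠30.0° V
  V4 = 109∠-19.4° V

Step 1 — Convert each phasor to rectangular form:
  V1 = 162·(cos(-45.0°) + j·sin(-45.0°)) = 114.6 - j114.6 V
  V2 = 75.5·(cos(-49.0°) + j·sin(-49.0°)) = 49.53 - j56.98 V
  V3 = 88.7·(cos(30.0°) + j·sin(30.0°)) = 76.82 + j44.35 V
  V4 = 109·(cos(-19.4°) + j·sin(-19.4°)) = 102.8 - j36.21 V
Step 2 — Sum components: V_total = 343.7 - j163.4 V.
Step 3 — Convert to polar: |V_total| = 380.6 V, ∠V_total = -25.4°.

V_total = 380.6∠-25.4° V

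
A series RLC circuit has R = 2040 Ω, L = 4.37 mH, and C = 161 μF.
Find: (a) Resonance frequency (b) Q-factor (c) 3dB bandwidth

Step 1 — Resonance condition Im(Z)=0 gives ω₀ = 1/√(LC).
Step 2 — ω₀ = 1/√(0.00437·0.000161) = 1192 rad/s.
Step 3 — f₀ = ω₀/(2π) = 189.7 Hz.
Step 4 — Series Q: Q = ω₀L/R = 1192·0.00437/2040 = 0.002554.
Step 5 — 3dB bandwidth: Δω = ω₀/Q = 4.668e+05 rad/s; BW = Δω/(2π) = 7.43e+04 Hz.

(a) f₀ = 189.7 Hz  (b) Q = 0.002554  (c) BW = 7.43e+04 Hz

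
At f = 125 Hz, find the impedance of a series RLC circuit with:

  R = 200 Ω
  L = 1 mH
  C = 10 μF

Step 1 — Angular frequency: ω = 2π·f = 2π·125 = 785.4 rad/s.
Step 2 — Component impedances:
  R: Z = R = 200 Ω
  L: Z = jωL = j·785.4·0.001 = 0 + j0.7854 Ω
  C: Z = 1/(jωC) = -j/(ω·C) = 0 - j127.3 Ω
Step 3 — Series combination: Z_total = R + L + C = 200 - j126.5 Ω = 236.7∠-32.3° Ω.

Z = 200 - j126.5 Ω = 236.7∠-32.3° Ω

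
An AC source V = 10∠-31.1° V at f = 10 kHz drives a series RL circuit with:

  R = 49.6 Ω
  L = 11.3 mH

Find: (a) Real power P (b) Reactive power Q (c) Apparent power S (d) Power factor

Step 1 — Angular frequency: ω = 2π·f = 2π·1e+04 = 6.283e+04 rad/s.
Step 2 — Component impedances:
  R: Z = R = 49.6 Ω
  L: Z = jωL = j·6.283e+04·0.0113 = 0 + j710 Ω
Step 3 — Series combination: Z_total = R + L = 49.6 + j710 Ω = 711.7∠86.0° Ω.
Step 4 — Source phasor: V = 10∠-31.1° V = 8.563 - j5.165 V.
Step 5 — Current: I = V / Z = -0.006401 - j0.01251 A = 0.01405∠-117.1° A.
Step 6 — Complex power: S = V·I* = 0.009792 + j0.1402 VA.
Step 7 — Real power: P = Re(S) = 0.009792 W.
Step 8 — Reactive power: Q = Im(S) = 0.1402 VAR.
Step 9 — Apparent power: |S| = 0.1405 VA.
Step 10 — Power factor: PF = P/|S| = 0.06969 (lagging).

(a) P = 0.009792 W  (b) Q = 0.1402 VAR  (c) S = 0.1405 VA  (d) PF = 0.06969 (lagging)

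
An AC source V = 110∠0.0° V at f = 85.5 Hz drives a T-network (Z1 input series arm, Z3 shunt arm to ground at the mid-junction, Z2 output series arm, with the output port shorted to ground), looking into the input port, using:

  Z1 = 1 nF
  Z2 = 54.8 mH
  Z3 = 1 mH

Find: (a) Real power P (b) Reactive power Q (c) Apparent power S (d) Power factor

Step 1 — Angular frequency: ω = 2π·f = 2π·85.5 = 537.2 rad/s.
Step 2 — Component impedances:
  Z1: Z = 1/(jωC) = -j/(ω·C) = 0 - j1.861e+06 Ω
  Z2: Z = jωL = j·537.2·0.0548 = 0 + j29.44 Ω
  Z3: Z = jωL = j·537.2·0.001 = 0 + j0.5372 Ω
Step 3 — With the output port shorted to ground, the output series arm Z2 runs from the junction to ground; the shunt arm Z3 also runs from the junction to ground. They appear in parallel: Z3 || Z2 = 0 + j0.5276 Ω.
Step 4 — Series with input arm Z1: Z_in = Z1 + (Z3 || Z2) = 0 - j1.861e+06 Ω = 1.861e+06∠-90.0° Ω.
Step 5 — Source phasor: V = 110∠0.0° V = 110 V.
Step 6 — Current: I = V / Z = 0 + j5.909e-05 A = 5.909e-05∠90.0° A.
Step 7 — Complex power: S = V·I* = 0 - j0.0065 VA.
Step 8 — Real power: P = Re(S) = 0 W.
Step 9 — Reactive power: Q = Im(S) = -0.0065 VAR.
Step 10 — Apparent power: |S| = 0.0065 VA.
Step 11 — Power factor: PF = P/|S| = 0 (leading).

(a) P = 0 W  (b) Q = -0.0065 VAR  (c) S = 0.0065 VA  (d) PF = 0 (leading)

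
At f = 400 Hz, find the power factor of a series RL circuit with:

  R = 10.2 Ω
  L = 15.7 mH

Step 1 — Angular frequency: ω = 2π·f = 2π·400 = 2513 rad/s.
Step 2 — Component impedances:
  R: Z = R = 10.2 Ω
  L: Z = jωL = j·2513·0.0157 = 0 + j39.46 Ω
Step 3 — Series combination: Z_total = R + L = 10.2 + j39.46 Ω = 40.76∠75.5° Ω.
Step 4 — Power factor: PF = cos(φ) = Re(Z)/|Z| = 10.2/40.755 = 0.2503.
Step 5 — Type: Im(Z) = 39.46 ⇒ lagging (phase φ = 75.5°).

PF = 0.2503 (lagging, φ = 75.5°)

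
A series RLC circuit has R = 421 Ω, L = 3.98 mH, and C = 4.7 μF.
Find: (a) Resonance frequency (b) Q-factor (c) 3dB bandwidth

Step 1 — Resonance: ω₀ = 1/√(LC) = 1/√(0.00398·4.7e-06) = 7312 rad/s.
Step 2 — f₀ = ω₀/(2π) = 1164 Hz.
Step 3 — Series Q: Q = ω₀L/R = 7312·0.00398/421 = 0.06912.
Step 4 — Bandwidth: Δω = ω₀/Q = 1.058e+05 rad/s; BW = Δω/(2π) = 1.684e+04 Hz.

(a) f₀ = 1164 Hz  (b) Q = 0.06912  (c) BW = 1.684e+04 Hz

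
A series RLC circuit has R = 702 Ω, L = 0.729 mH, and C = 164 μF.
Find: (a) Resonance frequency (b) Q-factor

Step 1 — Resonance condition Im(Z)=0 gives ω₀ = 1/√(LC).
Step 2 — ω₀ = 1/√(0.000729·0.000164) = 2892 rad/s.
Step 3 — f₀ = ω₀/(2π) = 460.3 Hz.
Step 4 — Series Q: Q = ω₀L/R = 2892·0.000729/702 = 0.003003.

(a) f₀ = 460.3 Hz  (b) Q = 0.003003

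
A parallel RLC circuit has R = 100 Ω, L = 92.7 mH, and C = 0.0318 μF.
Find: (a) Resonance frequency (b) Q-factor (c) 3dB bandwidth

Step 1 — Resonance: ω₀ = 1/√(LC) = 1/√(0.0927·3.18e-08) = 1.842e+04 rad/s.
Step 2 — f₀ = ω₀/(2π) = 2931 Hz.
Step 3 — Parallel Q: Q = R/(ω₀L) = 100/(1.842e+04·0.0927) = 0.05857.
Step 4 — Bandwidth: Δω = ω₀/Q = 3.145e+05 rad/s; BW = Δω/(2π) = 5.005e+04 Hz.

(a) f₀ = 2931 Hz  (b) Q = 0.05857  (c) BW = 5.005e+04 Hz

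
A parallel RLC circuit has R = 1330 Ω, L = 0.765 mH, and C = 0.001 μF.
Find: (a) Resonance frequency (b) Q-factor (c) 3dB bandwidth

Step 1 — Resonance: ω₀ = 1/√(LC) = 1/√(0.000765·1e-09) = 1.143e+06 rad/s.
Step 2 — f₀ = ω₀/(2π) = 1.82e+05 Hz.
Step 3 — Parallel Q: Q = R/(ω₀L) = 1330/(1.143e+06·0.000765) = 1.521.
Step 4 — Bandwidth: Δω = ω₀/Q = 7.519e+05 rad/s; BW = Δω/(2π) = 1.197e+05 Hz.

(a) f₀ = 1.82e+05 Hz  (b) Q = 1.521  (c) BW = 1.197e+05 Hz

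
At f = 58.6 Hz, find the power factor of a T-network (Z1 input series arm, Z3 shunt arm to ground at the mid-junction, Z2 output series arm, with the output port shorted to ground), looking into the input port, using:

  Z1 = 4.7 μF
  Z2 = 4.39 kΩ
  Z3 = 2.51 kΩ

Step 1 — Angular frequency: ω = 2π·f = 2π·58.6 = 368.2 rad/s.
Step 2 — Component impedances:
  Z1: Z = 1/(jωC) = -j/(ω·C) = 0 - j577.9 Ω
  Z2: Z = R = 4390 Ω
  Z3: Z = R = 2510 Ω
Step 3 — With the output port shorted to ground, the output series arm Z2 runs from the junction to ground; the shunt arm Z3 also runs from the junction to ground. They appear in parallel: Z3 || Z2 = 1597 Ω.
Step 4 — Series with input arm Z1: Z_in = Z1 + (Z3 || Z2) = 1597 - j577.9 Ω = 1698∠-19.9° Ω.
Step 5 — Power factor: PF = cos(φ) = Re(Z)/|Z| = 1596.9/1698.3 = 0.9403.
Step 6 — Type: Im(Z) = -577.9 ⇒ leading (phase φ = -19.9°).

PF = 0.9403 (leading, φ = -19.9°)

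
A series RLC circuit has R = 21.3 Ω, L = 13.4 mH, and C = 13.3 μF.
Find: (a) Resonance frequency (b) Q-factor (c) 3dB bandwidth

Step 1 — Resonance: ω₀ = 1/√(LC) = 1/√(0.0134·1.33e-05) = 2369 rad/s.
Step 2 — f₀ = ω₀/(2π) = 377 Hz.
Step 3 — Series Q: Q = ω₀L/R = 2369·0.0134/21.3 = 1.49.
Step 4 — Bandwidth: Δω = ω₀/Q = 1590 rad/s; BW = Δω/(2π) = 253 Hz.

(a) f₀ = 377 Hz  (b) Q = 1.49  (c) BW = 253 Hz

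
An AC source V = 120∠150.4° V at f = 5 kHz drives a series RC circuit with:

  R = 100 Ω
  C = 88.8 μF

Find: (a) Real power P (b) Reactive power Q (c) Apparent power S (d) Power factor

Step 1 — Angular frequency: ω = 2π·f = 2π·5000 = 3.142e+04 rad/s.
Step 2 — Component impedances:
  R: Z = R = 100 Ω
  C: Z = 1/(jωC) = -j/(ω·C) = 0 - j0.3585 Ω
Step 3 — Series combination: Z_total = R + C = 100 - j0.3585 Ω = 100∠-0.2° Ω.
Step 4 — Source phasor: V = 120∠150.4° V = -104.3 + j59.27 V.
Step 5 — Current: I = V / Z = -1.046 + j0.589 A = 1.2∠150.6° A.
Step 6 — Complex power: S = V·I* = 144 - j0.5162 VA.
Step 7 — Real power: P = Re(S) = 144 W.
Step 8 — Reactive power: Q = Im(S) = -0.5162 VAR.
Step 9 — Apparent power: |S| = 144 VA.
Step 10 — Power factor: PF = P/|S| = 1 (leading).

(a) P = 144 W  (b) Q = -0.5162 VAR  (c) S = 144 VA  (d) PF = 1 (leading)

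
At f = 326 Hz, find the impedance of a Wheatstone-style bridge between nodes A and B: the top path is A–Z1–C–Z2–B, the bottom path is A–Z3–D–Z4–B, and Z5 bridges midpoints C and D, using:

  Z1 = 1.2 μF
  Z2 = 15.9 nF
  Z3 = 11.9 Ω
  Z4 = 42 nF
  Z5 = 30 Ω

Step 1 — Angular frequency: ω = 2π·f = 2π·326 = 2048 rad/s.
Step 2 — Component impedances:
  Z1: Z = 1/(jωC) = -j/(ω·C) = 0 - j406.8 Ω
  Z2: Z = 1/(jωC) = -j/(ω·C) = 0 - j3.07e+04 Ω
  Z3: Z = R = 11.9 Ω
  Z4: Z = 1/(jωC) = -j/(ω·C) = 0 - j1.162e+04 Ω
  Z5: Z = R = 30 Ω
Step 3 — Bridge requires nodal analysis (the Z5 bridge couples midpoints C and D, so the two paths cannot be reduced to a simple series/parallel combination). Setting node B to ground and injecting 1 A at node A, the 3-node admittance system at A, C, D solves to V_A = Z_AB = 14.06 - j8433 Ω = 8433∠-89.9° Ω.

Z = 14.06 - j8433 Ω = 8433∠-89.9° Ω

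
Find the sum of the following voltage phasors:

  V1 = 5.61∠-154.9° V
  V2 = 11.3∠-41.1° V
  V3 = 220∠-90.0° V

Step 1 — Convert each phasor to rectangular form:
  V1 = 5.61·(cos(-154.9°) + j·sin(-154.9°)) = -5.08 - j2.38 V
  V2 = 11.3·(cos(-41.1°) + j·sin(-41.1°)) = 8.515 - j7.428 V
  V3 = 220·(cos(-90.0°) + j·sin(-90.0°)) = 0 - j220 V
Step 2 — Sum components: V_total = 3.435 - j229.8 V.
Step 3 — Convert to polar: |V_total| = 229.8 V, ∠V_total = -89.1°.

V_total = 229.8∠-89.1° V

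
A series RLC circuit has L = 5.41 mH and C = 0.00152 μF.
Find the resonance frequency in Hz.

Step 1 — Resonance condition Im(Z)=0 gives ω₀ = 1/√(LC).
Step 2 — ω₀ = 1/√(0.00541·1.52e-09) = 3.487e+05 rad/s.
Step 3 — f₀ = ω₀/(2π) = 5.55e+04 Hz.

f₀ = 5.55e+04 Hz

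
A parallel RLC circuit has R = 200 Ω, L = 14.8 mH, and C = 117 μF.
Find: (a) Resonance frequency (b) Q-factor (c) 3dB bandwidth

Step 1 — Resonance: ω₀ = 1/√(LC) = 1/√(0.0148·0.000117) = 759.9 rad/s.
Step 2 — f₀ = ω₀/(2π) = 120.9 Hz.
Step 3 — Parallel Q: Q = R/(ω₀L) = 200/(759.9·0.0148) = 17.78.
Step 4 — Bandwidth: Δω = ω₀/Q = 42.74 rad/s; BW = Δω/(2π) = 6.801 Hz.

(a) f₀ = 120.9 Hz  (b) Q = 17.78  (c) BW = 6.801 Hz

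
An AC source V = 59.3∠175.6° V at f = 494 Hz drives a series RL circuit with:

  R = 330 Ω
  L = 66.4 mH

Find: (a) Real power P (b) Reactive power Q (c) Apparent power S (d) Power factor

Step 1 — Angular frequency: ω = 2π·f = 2π·494 = 3104 rad/s.
Step 2 — Component impedances:
  R: Z = R = 330 Ω
  L: Z = jωL = j·3104·0.0664 = 0 + j206.1 Ω
Step 3 — Series combination: Z_total = R + L = 330 + j206.1 Ω = 389.1∠32.0° Ω.
Step 4 — Source phasor: V = 59.3∠175.6° V = -59.13 + j4.549 V.
Step 5 — Current: I = V / Z = -0.1227 + j0.09042 A = 0.1524∠143.6° A.
Step 6 — Complex power: S = V·I* = 7.666 + j4.788 VA.
Step 7 — Real power: P = Re(S) = 7.666 W.
Step 8 — Reactive power: Q = Im(S) = 4.788 VAR.
Step 9 — Apparent power: |S| = 9.038 VA.
Step 10 — Power factor: PF = P/|S| = 0.8482 (lagging).

(a) P = 7.666 W  (b) Q = 4.788 VAR  (c) S = 9.038 VA  (d) PF = 0.8482 (lagging)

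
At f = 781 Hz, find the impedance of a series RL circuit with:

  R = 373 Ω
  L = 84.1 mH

Step 1 — Angular frequency: ω = 2π·f = 2π·781 = 4907 rad/s.
Step 2 — Component impedances:
  R: Z = R = 373 Ω
  L: Z = jωL = j·4907·0.0841 = 0 + j412.7 Ω
Step 3 — Series combination: Z_total = R + L = 373 + j412.7 Ω = 556.3∠47.9° Ω.

Z = 373 + j412.7 Ω = 556.3∠47.9° Ω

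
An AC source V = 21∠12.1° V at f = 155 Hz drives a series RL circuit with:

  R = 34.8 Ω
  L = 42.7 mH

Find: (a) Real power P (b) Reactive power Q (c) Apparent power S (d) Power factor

Step 1 — Angular frequency: ω = 2π·f = 2π·155 = 973.9 rad/s.
Step 2 — Component impedances:
  R: Z = R = 34.8 Ω
  L: Z = jωL = j·973.9·0.0427 = 0 + j41.59 Ω
Step 3 — Series combination: Z_total = R + L = 34.8 + j41.59 Ω = 54.23∠50.1° Ω.
Step 4 — Source phasor: V = 21∠12.1° V = 20.53 + j4.402 V.
Step 5 — Current: I = V / Z = 0.3053 - j0.2383 A = 0.3873∠-38.0° A.
Step 6 — Complex power: S = V·I* = 5.219 + j6.237 VA.
Step 7 — Real power: P = Re(S) = 5.219 W.
Step 8 — Reactive power: Q = Im(S) = 6.237 VAR.
Step 9 — Apparent power: |S| = 8.133 VA.
Step 10 — Power factor: PF = P/|S| = 0.6418 (lagging).

(a) P = 5.219 W  (b) Q = 6.237 VAR  (c) S = 8.133 VA  (d) PF = 0.6418 (lagging)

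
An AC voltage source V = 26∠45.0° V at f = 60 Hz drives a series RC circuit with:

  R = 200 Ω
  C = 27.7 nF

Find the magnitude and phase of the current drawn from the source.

Step 1 — Angular frequency: ω = 2π·f = 2π·60 = 377 rad/s.
Step 2 — Component impedances:
  R: Z = R = 200 Ω
  C: Z = 1/(jωC) = -j/(ω·C) = 0 - j9.576e+04 Ω
Step 3 — Series combination: Z_total = R + C = 200 - j9.576e+04 Ω = 9.576e+04∠-89.9° Ω.
Step 4 — Source phasor: V = 26∠45.0° V = 18.38 + j18.38 V.
Step 5 — Ohm's law: I = V / Z_total = (18.38 + j18.38) / (200 - j9.576e+04) = -0.0001916 + j0.0001924 A.
Step 6 — Convert to polar: |I| = 0.0002715 A, ∠I = 134.9°.

I = 0.0002715∠134.9° A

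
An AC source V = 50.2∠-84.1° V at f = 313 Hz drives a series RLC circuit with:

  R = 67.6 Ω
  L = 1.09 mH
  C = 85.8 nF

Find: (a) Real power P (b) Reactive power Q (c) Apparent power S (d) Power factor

Step 1 — Angular frequency: ω = 2π·f = 2π·313 = 1967 rad/s.
Step 2 — Component impedances:
  R: Z = R = 67.6 Ω
  L: Z = jωL = j·1967·0.00109 = 0 + j2.144 Ω
  C: Z = 1/(jωC) = -j/(ω·C) = 0 - j5926 Ω
Step 3 — Series combination: Z_total = R + L + C = 67.6 - j5924 Ω = 5925∠-89.3° Ω.
Step 4 — Source phasor: V = 50.2∠-84.1° V = 5.16 - j49.93 V.
Step 5 — Current: I = V / Z = 0.008438 + j0.0007748 A = 0.008473∠5.2° A.
Step 6 — Complex power: S = V·I* = 0.004853 - j0.4253 VA.
Step 7 — Real power: P = Re(S) = 0.004853 W.
Step 8 — Reactive power: Q = Im(S) = -0.4253 VAR.
Step 9 — Apparent power: |S| = 0.4254 VA.
Step 10 — Power factor: PF = P/|S| = 0.01141 (leading).

(a) P = 0.004853 W  (b) Q = -0.4253 VAR  (c) S = 0.4254 VA  (d) PF = 0.01141 (leading)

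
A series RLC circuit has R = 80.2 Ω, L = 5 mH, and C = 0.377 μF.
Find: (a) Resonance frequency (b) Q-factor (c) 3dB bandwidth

Step 1 — Resonance: ω₀ = 1/√(LC) = 1/√(0.005·3.77e-07) = 2.303e+04 rad/s.
Step 2 — f₀ = ω₀/(2π) = 3666 Hz.
Step 3 — Series Q: Q = ω₀L/R = 2.303e+04·0.005/80.2 = 1.436.
Step 4 — Bandwidth: Δω = ω₀/Q = 1.604e+04 rad/s; BW = Δω/(2π) = 2553 Hz.

(a) f₀ = 3666 Hz  (b) Q = 1.436  (c) BW = 2553 Hz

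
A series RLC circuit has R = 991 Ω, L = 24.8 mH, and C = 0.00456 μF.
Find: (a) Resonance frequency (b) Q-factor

Step 1 — Resonance condition Im(Z)=0 gives ω₀ = 1/√(LC).
Step 2 — ω₀ = 1/√(0.0248·4.56e-09) = 9.404e+04 rad/s.
Step 3 — f₀ = ω₀/(2π) = 1.497e+04 Hz.
Step 4 — Series Q: Q = ω₀L/R = 9.404e+04·0.0248/991 = 2.353.

(a) f₀ = 1.497e+04 Hz  (b) Q = 2.353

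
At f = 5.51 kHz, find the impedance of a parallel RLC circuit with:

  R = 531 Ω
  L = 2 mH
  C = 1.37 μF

Step 1 — Angular frequency: ω = 2π·f = 2π·5510 = 3.462e+04 rad/s.
Step 2 — Component impedances:
  R: Z = R = 531 Ω
  L: Z = jωL = j·3.462e+04·0.002 = 0 + j69.24 Ω
  C: Z = 1/(jωC) = -j/(ω·C) = 0 - j21.08 Ω
Step 3 — Parallel combination: 1/Z_total = 1/R + 1/L + 1/C; Z_total = 1.725 - j30.22 Ω = 30.27∠-86.7° Ω.

Z = 1.725 - j30.22 Ω = 30.27∠-86.7° Ω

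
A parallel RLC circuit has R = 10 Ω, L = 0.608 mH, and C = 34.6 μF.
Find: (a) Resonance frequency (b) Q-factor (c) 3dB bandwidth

Step 1 — Resonance: ω₀ = 1/√(LC) = 1/√(0.000608·3.46e-05) = 6895 rad/s.
Step 2 — f₀ = ω₀/(2π) = 1097 Hz.
Step 3 — Parallel Q: Q = R/(ω₀L) = 10/(6895·0.000608) = 2.386.
Step 4 — Bandwidth: Δω = ω₀/Q = 2890 rad/s; BW = Δω/(2π) = 460 Hz.

(a) f₀ = 1097 Hz  (b) Q = 2.386  (c) BW = 460 Hz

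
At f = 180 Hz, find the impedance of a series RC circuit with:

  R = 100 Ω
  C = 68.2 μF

Step 1 — Angular frequency: ω = 2π·f = 2π·180 = 1131 rad/s.
Step 2 — Component impedances:
  R: Z = R = 100 Ω
  C: Z = 1/(jωC) = -j/(ω·C) = 0 - j12.96 Ω
Step 3 — Series combination: Z_total = R + C = 100 - j12.96 Ω = 100.8∠-7.4° Ω.

Z = 100 - j12.96 Ω = 100.8∠-7.4° Ω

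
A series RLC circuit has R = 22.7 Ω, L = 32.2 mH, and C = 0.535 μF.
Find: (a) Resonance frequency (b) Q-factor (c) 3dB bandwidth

Step 1 — Resonance condition Im(Z)=0 gives ω₀ = 1/√(LC).
Step 2 — ω₀ = 1/√(0.0322·5.35e-07) = 7619 rad/s.
Step 3 — f₀ = ω₀/(2π) = 1213 Hz.
Step 4 — Series Q: Q = ω₀L/R = 7619·0.0322/22.7 = 10.81.
Step 5 — 3dB bandwidth: Δω = ω₀/Q = 705 rad/s; BW = Δω/(2π) = 112.2 Hz.

(a) f₀ = 1213 Hz  (b) Q = 10.81  (c) BW = 112.2 Hz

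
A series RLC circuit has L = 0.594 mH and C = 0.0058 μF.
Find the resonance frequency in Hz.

Step 1 — Resonance condition Im(Z)=0 gives ω₀ = 1/√(LC).
Step 2 — ω₀ = 1/√(0.000594·5.8e-09) = 5.388e+05 rad/s.
Step 3 — f₀ = ω₀/(2π) = 8.575e+04 Hz.

f₀ = 8.575e+04 Hz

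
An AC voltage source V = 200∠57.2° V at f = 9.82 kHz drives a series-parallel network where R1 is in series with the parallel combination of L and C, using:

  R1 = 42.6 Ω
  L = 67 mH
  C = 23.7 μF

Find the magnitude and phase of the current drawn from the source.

Step 1 — Angular frequency: ω = 2π·f = 2π·9820 = 6.17e+04 rad/s.
Step 2 — Component impedances:
  R1: Z = R = 42.6 Ω
  L: Z = jωL = j·6.17e+04·0.067 = 0 + j4134 Ω
  C: Z = 1/(jωC) = -j/(ω·C) = 0 - j0.6838 Ω
Step 3 — Parallel branch: L || C = 1/(1/L + 1/C) = 0 - j0.684 Ω.
Step 4 — Series with R1: Z_total = R1 + (L || C) = 42.6 - j0.684 Ω = 42.61∠-0.9° Ω.
Step 5 — Source phasor: V = 200∠57.2° V = 108.3 + j168.1 V.
Step 6 — Ohm's law: I = V / Z_total = (108.3 + j168.1) / (42.6 - j0.684) = 2.479 + j3.986 A.
Step 7 — Convert to polar: |I| = 4.694 A, ∠I = 58.1°.

I = 4.694∠58.1° A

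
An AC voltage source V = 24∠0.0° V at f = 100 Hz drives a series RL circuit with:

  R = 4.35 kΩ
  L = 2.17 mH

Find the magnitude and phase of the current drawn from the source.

Step 1 — Angular frequency: ω = 2π·f = 2π·100 = 628.3 rad/s.
Step 2 — Component impedances:
  R: Z = R = 4350 Ω
  L: Z = jωL = j·628.3·0.00217 = 0 + j1.363 Ω
Step 3 — Series combination: Z_total = R + L = 4350 + j1.363 Ω = 4350∠0.0° Ω.
Step 4 — Source phasor: V = 24∠0.0° V = 24 V.
Step 5 — Ohm's law: I = V / Z_total = (24) / (4350 + j1.363) = 0.005517 - j1.729e-06 A.
Step 6 — Convert to polar: |I| = 0.005517 A, ∠I = -0.0°.

I = 0.005517∠-0.0° A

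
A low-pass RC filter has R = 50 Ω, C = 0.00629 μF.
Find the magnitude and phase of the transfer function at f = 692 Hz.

Step 1 — Angular frequency: ω = 2π·692 = 4348 rad/s.
Step 2 — Transfer function: H(jω) = 1/(1 + jωRC).
Step 3 — Denominator: 1 + jωRC = 1 + j·4348·50·6.29e-09 = 1 + j0.001367.
Step 4 — H = 1 - j0.001367.
Step 5 — Magnitude: |H| = 1 (-0.0 dB); phase: φ = -0.1°.

|H| = 1 (-0.0 dB), φ = -0.1°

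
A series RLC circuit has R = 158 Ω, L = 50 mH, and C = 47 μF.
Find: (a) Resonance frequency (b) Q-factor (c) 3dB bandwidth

Step 1 — Resonance: ω₀ = 1/√(LC) = 1/√(0.05·4.7e-05) = 652.3 rad/s.
Step 2 — f₀ = ω₀/(2π) = 103.8 Hz.
Step 3 — Series Q: Q = ω₀L/R = 652.3·0.05/158 = 0.2064.
Step 4 — Bandwidth: Δω = ω₀/Q = 3160 rad/s; BW = Δω/(2π) = 502.9 Hz.

(a) f₀ = 103.8 Hz  (b) Q = 0.2064  (c) BW = 502.9 Hz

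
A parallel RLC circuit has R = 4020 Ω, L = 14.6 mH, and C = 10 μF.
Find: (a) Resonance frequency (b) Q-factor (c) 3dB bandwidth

Step 1 — Resonance: ω₀ = 1/√(LC) = 1/√(0.0146·1e-05) = 2617 rad/s.
Step 2 — f₀ = ω₀/(2π) = 416.5 Hz.
Step 3 — Parallel Q: Q = R/(ω₀L) = 4020/(2617·0.0146) = 105.2.
Step 4 — Bandwidth: Δω = ω₀/Q = 24.88 rad/s; BW = Δω/(2π) = 3.959 Hz.

(a) f₀ = 416.5 Hz  (b) Q = 105.2  (c) BW = 3.959 Hz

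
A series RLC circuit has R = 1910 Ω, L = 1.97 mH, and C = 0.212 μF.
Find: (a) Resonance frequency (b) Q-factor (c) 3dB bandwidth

Step 1 — Resonance condition Im(Z)=0 gives ω₀ = 1/√(LC).
Step 2 — ω₀ = 1/√(0.00197·2.12e-07) = 4.893e+04 rad/s.
Step 3 — f₀ = ω₀/(2π) = 7788 Hz.
Step 4 — Series Q: Q = ω₀L/R = 4.893e+04·0.00197/1910 = 0.05047.
Step 5 — 3dB bandwidth: Δω = ω₀/Q = 9.695e+05 rad/s; BW = Δω/(2π) = 1.543e+05 Hz.

(a) f₀ = 7788 Hz  (b) Q = 0.05047  (c) BW = 1.543e+05 Hz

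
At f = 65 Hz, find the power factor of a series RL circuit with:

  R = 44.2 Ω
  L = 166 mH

Step 1 — Angular frequency: ω = 2π·f = 2π·65 = 408.4 rad/s.
Step 2 — Component impedances:
  R: Z = R = 44.2 Ω
  L: Z = jωL = j·408.4·0.166 = 0 + j67.8 Ω
Step 3 — Series combination: Z_total = R + L = 44.2 + j67.8 Ω = 80.93∠56.9° Ω.
Step 4 — Power factor: PF = cos(φ) = Re(Z)/|Z| = 44.2/80.931 = 0.5461.
Step 5 — Type: Im(Z) = 67.8 ⇒ lagging (phase φ = 56.9°).

PF = 0.5461 (lagging, φ = 56.9°)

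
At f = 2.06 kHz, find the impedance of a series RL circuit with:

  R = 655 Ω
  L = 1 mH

Step 1 — Angular frequency: ω = 2π·f = 2π·2060 = 1.294e+04 rad/s.
Step 2 — Component impedances:
  R: Z = R = 655 Ω
  L: Z = jωL = j·1.294e+04·0.001 = 0 + j12.94 Ω
Step 3 — Series combination: Z_total = R + L = 655 + j12.94 Ω = 655.1∠1.1° Ω.

Z = 655 + j12.94 Ω = 655.1∠1.1° Ω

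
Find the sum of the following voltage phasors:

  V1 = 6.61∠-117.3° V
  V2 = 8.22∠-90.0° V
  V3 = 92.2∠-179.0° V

Step 1 — Convert each phasor to rectangular form:
  V1 = 6.61·(cos(-117.3°) + j·sin(-117.3°)) = -3.032 - j5.874 V
  V2 = 8.22·(cos(-90.0°) + j·sin(-90.0°)) = 0 - j8.22 V
  V3 = 92.2·(cos(-179.0°) + j·sin(-179.0°)) = -92.19 - j1.609 V
Step 2 — Sum components: V_total = -95.22 - j15.7 V.
Step 3 — Convert to polar: |V_total| = 96.5 V, ∠V_total = -170.6°.

V_total = 96.5∠-170.6° V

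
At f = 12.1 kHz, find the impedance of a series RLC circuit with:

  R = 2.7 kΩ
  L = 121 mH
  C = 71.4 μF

Step 1 — Angular frequency: ω = 2π·f = 2π·1.21e+04 = 7.603e+04 rad/s.
Step 2 — Component impedances:
  R: Z = R = 2700 Ω
  L: Z = jωL = j·7.603e+04·0.121 = 0 + j9199 Ω
  C: Z = 1/(jωC) = -j/(ω·C) = 0 - j0.1842 Ω
Step 3 — Series combination: Z_total = R + L + C = 2700 + j9199 Ω = 9587∠73.6° Ω.

Z = 2700 + j9199 Ω = 9587∠73.6° Ω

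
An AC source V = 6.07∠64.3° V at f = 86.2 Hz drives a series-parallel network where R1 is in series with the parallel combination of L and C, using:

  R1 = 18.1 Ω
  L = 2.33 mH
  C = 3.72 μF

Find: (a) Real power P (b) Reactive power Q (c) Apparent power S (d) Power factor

Step 1 — Angular frequency: ω = 2π·f = 2π·86.2 = 541.6 rad/s.
Step 2 — Component impedances:
  R1: Z = R = 18.1 Ω
  L: Z = jωL = j·541.6·0.00233 = 0 + j1.262 Ω
  C: Z = 1/(jωC) = -j/(ω·C) = 0 - j496.3 Ω
Step 3 — Parallel branch: L || C = 1/(1/L + 1/C) = 0 + j1.265 Ω.
Step 4 — Series with R1: Z_total = R1 + (L || C) = 18.1 + j1.265 Ω = 18.14∠4.0° Ω.
Step 5 — Source phasor: V = 6.07∠64.3° V = 2.632 + j5.47 V.
Step 6 — Current: I = V / Z = 0.1657 + j0.2906 A = 0.3345∠60.3° A.
Step 7 — Complex power: S = V·I* = 2.026 + j0.1416 VA.
Step 8 — Real power: P = Re(S) = 2.026 W.
Step 9 — Reactive power: Q = Im(S) = 0.1416 VAR.
Step 10 — Apparent power: |S| = 2.031 VA.
Step 11 — Power factor: PF = P/|S| = 0.9976 (lagging).

(a) P = 2.026 W  (b) Q = 0.1416 VAR  (c) S = 2.031 VA  (d) PF = 0.9976 (lagging)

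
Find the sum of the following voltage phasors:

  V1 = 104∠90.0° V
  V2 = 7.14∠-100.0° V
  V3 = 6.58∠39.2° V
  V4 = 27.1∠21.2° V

Step 1 — Convert each phasor to rectangular form:
  V1 = 104·(cos(90.0°) + j·sin(90.0°)) = 0 + j104 V
  V2 = 7.14·(cos(-100.0°) + j·sin(-100.0°)) = -1.24 - j7.032 V
  V3 = 6.58·(cos(39.2°) + j·sin(39.2°)) = 5.099 + j4.159 V
  V4 = 27.1·(cos(21.2°) + j·sin(21.2°)) = 25.27 + j9.8 V
Step 2 — Sum components: V_total = 29.13 + j110.9 V.
Step 3 — Convert to polar: |V_total| = 114.7 V, ∠V_total = 75.3°.

V_total = 114.7∠75.3° V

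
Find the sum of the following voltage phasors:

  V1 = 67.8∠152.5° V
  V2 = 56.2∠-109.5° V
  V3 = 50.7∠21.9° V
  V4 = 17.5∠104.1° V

Step 1 — Convert each phasor to rectangular form:
  V1 = 67.8·(cos(152.5°) + j·sin(152.5°)) = -60.14 + j31.31 V
  V2 = 56.2·(cos(-109.5°) + j·sin(-109.5°)) = -18.76 - j52.98 V
  V3 = 50.7·(cos(21.9°) + j·sin(21.9°)) = 47.04 + j18.91 V
  V4 = 17.5·(cos(104.1°) + j·sin(104.1°)) = -4.263 + j16.97 V
Step 2 — Sum components: V_total = -36.12 + j14.21 V.
Step 3 — Convert to polar: |V_total| = 38.82 V, ∠V_total = 158.5°.

V_total = 38.82∠158.5° V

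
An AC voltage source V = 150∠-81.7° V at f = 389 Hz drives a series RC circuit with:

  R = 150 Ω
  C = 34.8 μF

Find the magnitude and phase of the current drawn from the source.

Step 1 — Angular frequency: ω = 2π·f = 2π·389 = 2444 rad/s.
Step 2 — Component impedances:
  R: Z = R = 150 Ω
  C: Z = 1/(jωC) = -j/(ω·C) = 0 - j11.76 Ω
Step 3 — Series combination: Z_total = R + C = 150 - j11.76 Ω = 150.5∠-4.5° Ω.
Step 4 — Source phasor: V = 150∠-81.7° V = 21.65 - j148.4 V.
Step 5 — Ohm's law: I = V / Z_total = (21.65 - j148.4) / (150 - j11.76) = 0.2206 - j0.9722 A.
Step 6 — Convert to polar: |I| = 0.9969 A, ∠I = -77.2°.

I = 0.9969∠-77.2° A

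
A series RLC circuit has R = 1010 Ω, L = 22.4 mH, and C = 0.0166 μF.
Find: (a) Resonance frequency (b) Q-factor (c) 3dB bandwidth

Step 1 — Resonance: ω₀ = 1/√(LC) = 1/√(0.0224·1.66e-08) = 5.186e+04 rad/s.
Step 2 — f₀ = ω₀/(2π) = 8254 Hz.
Step 3 — Series Q: Q = ω₀L/R = 5.186e+04·0.0224/1010 = 1.15.
Step 4 — Bandwidth: Δω = ω₀/Q = 4.509e+04 rad/s; BW = Δω/(2π) = 7176 Hz.

(a) f₀ = 8254 Hz  (b) Q = 1.15  (c) BW = 7176 Hz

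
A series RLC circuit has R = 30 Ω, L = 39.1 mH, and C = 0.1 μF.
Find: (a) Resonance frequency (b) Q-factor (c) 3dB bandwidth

Step 1 — Resonance condition Im(Z)=0 gives ω₀ = 1/√(LC).
Step 2 — ω₀ = 1/√(0.0391·1e-07) = 1.599e+04 rad/s.
Step 3 — f₀ = ω₀/(2π) = 2545 Hz.
Step 4 — Series Q: Q = ω₀L/R = 1.599e+04·0.0391/30 = 20.84.
Step 5 — 3dB bandwidth: Δω = ω₀/Q = 767.3 rad/s; BW = Δω/(2π) = 122.1 Hz.

(a) f₀ = 2545 Hz  (b) Q = 20.84  (c) BW = 122.1 Hz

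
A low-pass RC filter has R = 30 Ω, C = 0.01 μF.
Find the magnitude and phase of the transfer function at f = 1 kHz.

Step 1 — Angular frequency: ω = 2π·1000 = 6283 rad/s.
Step 2 — Transfer function: H(jω) = 1/(1 + jωRC).
Step 3 — Denominator: 1 + jωRC = 1 + j·6283·30·1e-08 = 1 + j0.001885.
Step 4 — H = 1 - j0.001885.
Step 5 — Magnitude: |H| = 1 (-0.0 dB); phase: φ = -0.1°.

|H| = 1 (-0.0 dB), φ = -0.1°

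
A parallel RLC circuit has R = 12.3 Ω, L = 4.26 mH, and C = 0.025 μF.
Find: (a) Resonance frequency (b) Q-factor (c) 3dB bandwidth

Step 1 — Resonance: ω₀ = 1/√(LC) = 1/√(0.00426·2.5e-08) = 9.69e+04 rad/s.
Step 2 — f₀ = ω₀/(2π) = 1.542e+04 Hz.
Step 3 — Parallel Q: Q = R/(ω₀L) = 12.3/(9.69e+04·0.00426) = 0.0298.
Step 4 — Bandwidth: Δω = ω₀/Q = 3.252e+06 rad/s; BW = Δω/(2π) = 5.176e+05 Hz.

(a) f₀ = 1.542e+04 Hz  (b) Q = 0.0298  (c) BW = 5.176e+05 Hz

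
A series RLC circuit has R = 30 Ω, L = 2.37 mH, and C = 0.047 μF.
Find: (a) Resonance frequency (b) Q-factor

Step 1 — Resonance condition Im(Z)=0 gives ω₀ = 1/√(LC).
Step 2 — ω₀ = 1/√(0.00237·4.7e-08) = 9.475e+04 rad/s.
Step 3 — f₀ = ω₀/(2π) = 1.508e+04 Hz.
Step 4 — Series Q: Q = ω₀L/R = 9.475e+04·0.00237/30 = 7.485.

(a) f₀ = 1.508e+04 Hz  (b) Q = 7.485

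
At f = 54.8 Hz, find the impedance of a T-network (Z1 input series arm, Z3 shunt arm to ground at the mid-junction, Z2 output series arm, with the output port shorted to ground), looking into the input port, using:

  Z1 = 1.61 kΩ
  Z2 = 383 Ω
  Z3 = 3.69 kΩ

Step 1 — Angular frequency: ω = 2π·f = 2π·54.8 = 344.3 rad/s.
Step 2 — Component impedances:
  Z1: Z = R = 1610 Ω
  Z2: Z = R = 383 Ω
  Z3: Z = R = 3690 Ω
Step 3 — With the output port shorted to ground, the output series arm Z2 runs from the junction to ground; the shunt arm Z3 also runs from the junction to ground. They appear in parallel: Z3 || Z2 = 347 Ω.
Step 4 — Series with input arm Z1: Z_in = Z1 + (Z3 || Z2) = 1957 Ω = 1957∠0.0° Ω.

Z = 1957 Ω = 1957∠0.0° Ω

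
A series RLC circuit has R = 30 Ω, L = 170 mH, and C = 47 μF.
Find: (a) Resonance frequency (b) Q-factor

Step 1 — Resonance condition Im(Z)=0 gives ω₀ = 1/√(LC).
Step 2 — ω₀ = 1/√(0.17·4.7e-05) = 353.8 rad/s.
Step 3 — f₀ = ω₀/(2π) = 56.3 Hz.
Step 4 — Series Q: Q = ω₀L/R = 353.8·0.17/30 = 2.005.

(a) f₀ = 56.3 Hz  (b) Q = 2.005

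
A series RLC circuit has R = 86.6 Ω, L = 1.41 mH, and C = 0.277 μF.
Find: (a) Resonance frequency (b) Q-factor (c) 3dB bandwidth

Step 1 — Resonance condition Im(Z)=0 gives ω₀ = 1/√(LC).
Step 2 — ω₀ = 1/√(0.00141·2.77e-07) = 5.06e+04 rad/s.
Step 3 — f₀ = ω₀/(2π) = 8053 Hz.
Step 4 — Series Q: Q = ω₀L/R = 5.06e+04·0.00141/86.6 = 0.8239.
Step 5 — 3dB bandwidth: Δω = ω₀/Q = 6.142e+04 rad/s; BW = Δω/(2π) = 9775 Hz.

(a) f₀ = 8053 Hz  (b) Q = 0.8239  (c) BW = 9775 Hz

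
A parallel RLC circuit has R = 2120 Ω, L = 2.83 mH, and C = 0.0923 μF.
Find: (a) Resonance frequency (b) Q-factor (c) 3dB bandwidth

Step 1 — Resonance: ω₀ = 1/√(LC) = 1/√(0.00283·9.23e-08) = 6.187e+04 rad/s.
Step 2 — f₀ = ω₀/(2π) = 9848 Hz.
Step 3 — Parallel Q: Q = R/(ω₀L) = 2120/(6.187e+04·0.00283) = 12.11.
Step 4 — Bandwidth: Δω = ω₀/Q = 5110 rad/s; BW = Δω/(2π) = 813.4 Hz.

(a) f₀ = 9848 Hz  (b) Q = 12.11  (c) BW = 813.4 Hz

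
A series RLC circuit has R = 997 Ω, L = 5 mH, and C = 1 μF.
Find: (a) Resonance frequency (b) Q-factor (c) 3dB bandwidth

Step 1 — Resonance: ω₀ = 1/√(LC) = 1/√(0.005·1e-06) = 1.414e+04 rad/s.
Step 2 — f₀ = ω₀/(2π) = 2251 Hz.
Step 3 — Series Q: Q = ω₀L/R = 1.414e+04·0.005/997 = 0.07092.
Step 4 — Bandwidth: Δω = ω₀/Q = 1.994e+05 rad/s; BW = Δω/(2π) = 3.174e+04 Hz.

(a) f₀ = 2251 Hz  (b) Q = 0.07092  (c) BW = 3.174e+04 Hz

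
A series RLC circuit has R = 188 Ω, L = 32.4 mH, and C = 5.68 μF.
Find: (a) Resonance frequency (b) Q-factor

Step 1 — Resonance condition Im(Z)=0 gives ω₀ = 1/√(LC).
Step 2 — ω₀ = 1/√(0.0324·5.68e-06) = 2331 rad/s.
Step 3 — f₀ = ω₀/(2π) = 371 Hz.
Step 4 — Series Q: Q = ω₀L/R = 2331·0.0324/188 = 0.4017.

(a) f₀ = 371 Hz  (b) Q = 0.4017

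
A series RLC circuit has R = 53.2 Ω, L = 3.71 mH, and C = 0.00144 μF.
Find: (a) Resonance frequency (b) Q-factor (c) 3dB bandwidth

Step 1 — Resonance condition Im(Z)=0 gives ω₀ = 1/√(LC).
Step 2 — ω₀ = 1/√(0.00371·1.44e-09) = 4.326e+05 rad/s.
Step 3 — f₀ = ω₀/(2π) = 6.886e+04 Hz.
Step 4 — Series Q: Q = ω₀L/R = 4.326e+05·0.00371/53.2 = 30.17.
Step 5 — 3dB bandwidth: Δω = ω₀/Q = 1.434e+04 rad/s; BW = Δω/(2π) = 2282 Hz.

(a) f₀ = 6.886e+04 Hz  (b) Q = 30.17  (c) BW = 2282 Hz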